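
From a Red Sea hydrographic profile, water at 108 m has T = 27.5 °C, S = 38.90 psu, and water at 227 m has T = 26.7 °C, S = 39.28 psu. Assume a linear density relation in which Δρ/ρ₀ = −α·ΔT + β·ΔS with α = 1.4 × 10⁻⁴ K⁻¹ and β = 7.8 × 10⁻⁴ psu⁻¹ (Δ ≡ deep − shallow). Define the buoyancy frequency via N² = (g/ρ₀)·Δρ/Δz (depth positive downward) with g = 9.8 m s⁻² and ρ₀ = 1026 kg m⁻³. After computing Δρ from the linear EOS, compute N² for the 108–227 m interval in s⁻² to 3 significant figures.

3.36 × 10⁻⁵ s⁻²

ΔT = -0.8 K, ΔS = +0.38 psu (deep − shallow).
Δρ/ρ₀ = −αΔT + βΔS = 1.12 × 10⁻⁴ + 2.964 × 10⁻⁴ = 4.084 × 10⁻⁴, so Δρ ≈ 0.4190 kg m⁻³.
N² = (g/ρ₀)·Δρ/Δz = g·(Δρ/ρ₀)/Δz = 9.8 × 4.084 × 10⁻⁴ / 119 = 3.3633 × 10⁻⁵ s⁻² ≈ 3.36 × 10⁻⁵ s⁻².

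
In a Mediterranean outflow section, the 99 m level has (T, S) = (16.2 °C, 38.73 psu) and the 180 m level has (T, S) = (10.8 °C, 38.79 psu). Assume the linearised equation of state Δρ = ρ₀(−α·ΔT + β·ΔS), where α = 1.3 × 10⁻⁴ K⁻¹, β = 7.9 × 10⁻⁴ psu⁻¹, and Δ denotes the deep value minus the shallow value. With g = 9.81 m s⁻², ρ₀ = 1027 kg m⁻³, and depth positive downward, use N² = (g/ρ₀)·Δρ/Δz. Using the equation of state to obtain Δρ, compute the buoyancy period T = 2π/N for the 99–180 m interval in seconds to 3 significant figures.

660 s

ΔT = -5.4 K, ΔS = +0.06 psu (deep − shallow).
Δρ/ρ₀ = −αΔT + βΔS = 7.02 × 10⁻⁴ + 4.74 × 10⁻⁵ = 7.494 × 10⁻⁴, so Δρ ≈ 0.7696 kg m⁻³.
N² = (g/ρ₀)·Δρ/Δz = g·(Δρ/ρ₀)/Δz = 9.81 × 7.494 × 10⁻⁴ / 81 = 9.0761 × 10⁻⁵ s⁻².
N = √(9.0761 × 10⁻⁵) = 9.5269 × 10⁻³ rad s⁻¹ → T = 2π/N = 659.52 s ≈ 660 s.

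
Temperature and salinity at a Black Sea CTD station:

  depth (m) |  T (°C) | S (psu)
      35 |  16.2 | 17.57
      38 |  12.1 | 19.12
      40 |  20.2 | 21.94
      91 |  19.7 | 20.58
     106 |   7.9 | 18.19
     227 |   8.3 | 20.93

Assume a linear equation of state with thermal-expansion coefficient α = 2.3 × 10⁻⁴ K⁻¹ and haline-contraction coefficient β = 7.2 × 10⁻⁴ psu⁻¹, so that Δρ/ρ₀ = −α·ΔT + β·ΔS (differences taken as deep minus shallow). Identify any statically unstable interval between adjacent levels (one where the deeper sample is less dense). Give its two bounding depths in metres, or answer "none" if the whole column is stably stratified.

Evaluate Δρ/ρ₀ = −αΔT + βΔS across each adjacent pair:
  35–38 m: −αΔT+βΔS = −(2.3 × 10⁻⁴)(-4.1)+(7.2 × 10⁻⁴)(+1.55) = 2.1 × 10⁻³ → stable
  38–40 m: −αΔT+βΔS = −(2.3 × 10⁻⁴)(+8.1)+(7.2 × 10⁻⁴)(+2.82) = 1.7 × 10⁻⁴ → stable
  40–91 m: −αΔT+βΔS = −(2.3 × 10⁻⁴)(-0.5)+(7.2 × 10⁻⁴)(-1.36) = -8.6 × 10⁻⁴ → UNSTABLE
  91–106 m: −αΔT+βΔS = −(2.3 × 10⁻⁴)(-11.8)+(7.2 × 10⁻⁴)(-2.39) = 9.9 × 10⁻⁴ → stable
  106–227 m: −αΔT+βΔS = −(2.3 × 10⁻⁴)(+0.4)+(7.2 × 10⁻⁴)(+2.74) = 1.9 × 10⁻³ → stable
The 40–91 m interval has Δρ < 0: lighter water underlies denser water.

40–91 m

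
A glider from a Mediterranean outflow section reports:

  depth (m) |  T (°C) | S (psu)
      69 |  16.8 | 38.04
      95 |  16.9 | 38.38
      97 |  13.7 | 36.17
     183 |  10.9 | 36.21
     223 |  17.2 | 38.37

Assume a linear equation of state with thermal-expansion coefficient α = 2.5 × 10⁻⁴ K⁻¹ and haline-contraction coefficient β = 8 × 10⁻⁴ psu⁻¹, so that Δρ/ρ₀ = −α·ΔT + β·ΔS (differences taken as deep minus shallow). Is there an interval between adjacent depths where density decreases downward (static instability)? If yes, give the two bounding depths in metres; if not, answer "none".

Evaluate Δρ/ρ₀ = −αΔT + βΔS across each adjacent pair:
  69–95 m: −αΔT+βΔS = −(2.5 × 10⁻⁴)(+0.1)+(8 × 10⁻⁴)(+0.34) = 2.5 × 10⁻⁴ → stable
  95–97 m: −αΔT+βΔS = −(2.5 × 10⁻⁴)(-3.2)+(8 × 10⁻⁴)(-2.21) = -9.7 × 10⁻⁴ → UNSTABLE
  97–183 m: −αΔT+βΔS = −(2.5 × 10⁻⁴)(-2.8)+(8 × 10⁻⁴)(+0.04) = 7.3 × 10⁻⁴ → stable
  183–223 m: −αΔT+βΔS = −(2.5 × 10⁻⁴)(+6.3)+(8 × 10⁻⁴)(+2.16) = 1.5 × 10⁻⁴ → stable
The 95–97 m interval has Δρ < 0: lighter water underlies denser water.

95–97 m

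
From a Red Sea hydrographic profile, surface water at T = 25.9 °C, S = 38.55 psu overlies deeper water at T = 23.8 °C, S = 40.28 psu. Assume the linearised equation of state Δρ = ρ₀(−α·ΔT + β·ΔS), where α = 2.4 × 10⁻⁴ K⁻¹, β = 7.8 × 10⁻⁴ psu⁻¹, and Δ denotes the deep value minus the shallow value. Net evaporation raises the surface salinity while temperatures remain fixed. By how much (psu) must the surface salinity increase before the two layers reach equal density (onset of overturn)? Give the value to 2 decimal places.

2.38 psu

Neutral buoyancy requires −α(T_deep − T_surf) + β(S_deep − S_surf′) = 0.
S_surf′ = S_deep − (α/β)·ΔT = 40.28 − (2.4 × 10⁻⁴/7.8 × 10⁻⁴)·(-2.1) = 40.9262 psu.
Increase required: 40.9262 − 38.55 = 2.3762 psu.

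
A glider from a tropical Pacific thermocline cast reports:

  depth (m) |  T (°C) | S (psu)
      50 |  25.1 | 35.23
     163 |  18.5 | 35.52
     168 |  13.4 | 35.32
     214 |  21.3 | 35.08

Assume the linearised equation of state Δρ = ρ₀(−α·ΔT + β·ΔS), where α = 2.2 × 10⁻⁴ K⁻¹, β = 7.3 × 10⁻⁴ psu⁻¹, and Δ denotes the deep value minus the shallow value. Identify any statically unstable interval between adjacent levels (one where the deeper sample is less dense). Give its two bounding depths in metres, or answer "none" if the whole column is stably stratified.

Evaluate Δρ/ρ₀ = −αΔT + βΔS across each adjacent pair:
  50–163 m: −αΔT+βΔS = −(2.2 × 10⁻⁴)(-6.6)+(7.3 × 10⁻⁴)(+0.29) = 1.7 × 10⁻³ → stable
  163–168 m: −αΔT+βΔS = −(2.2 × 10⁻⁴)(-5.1)+(7.3 × 10⁻⁴)(-0.20) = 9.8 × 10⁻⁴ → stable
  168–214 m: −αΔT+βΔS = −(2.2 × 10⁻⁴)(+7.9)+(7.3 × 10⁻⁴)(-0.24) = -1.9 × 10⁻³ → UNSTABLE
The 168–214 m interval has Δρ < 0: lighter water underlies denser water.

168–214 m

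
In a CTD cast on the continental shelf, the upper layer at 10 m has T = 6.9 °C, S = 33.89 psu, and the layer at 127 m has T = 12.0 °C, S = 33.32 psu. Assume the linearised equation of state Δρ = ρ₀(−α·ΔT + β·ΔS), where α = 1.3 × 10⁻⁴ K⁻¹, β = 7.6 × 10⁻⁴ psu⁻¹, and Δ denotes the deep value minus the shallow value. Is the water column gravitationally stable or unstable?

unstable

ΔT = 12.0 − 6.9 = +5.1 K and ΔS = 33.32 − 33.89 = -0.57 psu (deep − shallow).
−αΔT = -6.63 × 10⁻⁴; βΔS = -4.332 × 10⁻⁴; sum Δρ/ρ₀ = -1.0962 × 10⁻³.
Δρ/ρ₀ < 0, so Δρ < 0: deeper water is lighter → statically unstable; the column would overturn.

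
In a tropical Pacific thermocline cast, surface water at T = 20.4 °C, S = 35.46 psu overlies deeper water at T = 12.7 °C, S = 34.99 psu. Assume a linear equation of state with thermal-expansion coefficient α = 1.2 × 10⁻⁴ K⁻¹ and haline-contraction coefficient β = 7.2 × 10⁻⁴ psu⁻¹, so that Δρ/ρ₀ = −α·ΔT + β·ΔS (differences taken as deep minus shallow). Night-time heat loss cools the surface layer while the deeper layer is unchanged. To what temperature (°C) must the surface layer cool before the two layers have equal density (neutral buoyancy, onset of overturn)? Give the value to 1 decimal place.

Neutral buoyancy requires Δρ = 0, i.e. −α(T_deep − T_surf′) + β(S_deep − S_surf) = 0.
T_surf′ = T_deep − (β/α)·ΔS = 12.7 − (7.2 × 10⁻⁴/1.2 × 10⁻⁴)·(-0.47) = 15.520 °C.
Cooling required: 20.4 − (15.520) = 4.880 °C.

15.5 °C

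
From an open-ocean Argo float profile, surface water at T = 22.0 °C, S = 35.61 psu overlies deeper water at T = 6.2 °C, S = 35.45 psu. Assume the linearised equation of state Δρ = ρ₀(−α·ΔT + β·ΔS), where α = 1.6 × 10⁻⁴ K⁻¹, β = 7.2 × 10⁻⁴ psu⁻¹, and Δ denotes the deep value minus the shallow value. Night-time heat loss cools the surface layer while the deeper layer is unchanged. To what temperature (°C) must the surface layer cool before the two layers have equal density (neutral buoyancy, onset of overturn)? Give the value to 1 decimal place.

6.9 °C

Neutral buoyancy requires Δρ = 0, i.e. −α(T_deep − T_surf′) + β(S_deep − S_surf) = 0.
T_surf′ = T_deep − (β/α)·ΔS = 6.2 − (7.2 × 10⁻⁴/1.6 × 10⁻⁴)·(-0.16) = 6.920 °C.
Cooling required: 22.0 − (6.920) = 15.080 °C.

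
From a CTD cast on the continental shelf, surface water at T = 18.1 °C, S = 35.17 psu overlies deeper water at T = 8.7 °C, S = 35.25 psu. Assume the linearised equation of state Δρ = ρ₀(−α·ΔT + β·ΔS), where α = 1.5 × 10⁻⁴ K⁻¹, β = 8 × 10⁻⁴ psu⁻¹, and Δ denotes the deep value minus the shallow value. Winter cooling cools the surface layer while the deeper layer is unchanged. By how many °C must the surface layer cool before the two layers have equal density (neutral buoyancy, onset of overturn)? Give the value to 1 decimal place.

9.8 °C

Neutral buoyancy requires Δρ = 0, i.e. −α(T_deep − T_surf′) + β(S_deep − S_surf) = 0.
T_surf′ = T_deep − (β/α)·ΔS = 8.7 − (8 × 10⁻⁴/1.5 × 10⁻⁴)·(+0.08) = 8.273 °C.
Cooling required: 18.1 − (8.273) = 9.827 °C.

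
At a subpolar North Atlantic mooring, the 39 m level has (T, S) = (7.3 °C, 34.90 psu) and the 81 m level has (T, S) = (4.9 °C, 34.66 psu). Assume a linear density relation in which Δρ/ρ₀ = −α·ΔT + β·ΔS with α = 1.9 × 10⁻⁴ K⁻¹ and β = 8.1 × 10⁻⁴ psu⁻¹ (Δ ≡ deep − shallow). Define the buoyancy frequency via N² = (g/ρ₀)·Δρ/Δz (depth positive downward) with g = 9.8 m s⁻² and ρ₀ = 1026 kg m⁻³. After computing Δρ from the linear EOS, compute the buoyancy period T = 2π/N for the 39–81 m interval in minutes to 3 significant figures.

ΔT = -2.4 K, ΔS = -0.24 psu (deep − shallow).
Δρ/ρ₀ = −αΔT + βΔS = 4.56 × 10⁻⁴ − 1.944 × 10⁻⁴ = 2.616 × 10⁻⁴, so Δρ ≈ 0.2684 kg m⁻³.
N² = (g/ρ₀)·Δρ/Δz = g·(Δρ/ρ₀)/Δz = 9.8 × 2.616 × 10⁻⁴ / 42 = 6.1040 × 10⁻⁵ s⁻².
N = √(6.1040 × 10⁻⁵) = 7.8128 × 10⁻³ rad s⁻¹ → T = 2π/N = 804.22 s = 13.404 min ≈ 13.4 min.

13.4 min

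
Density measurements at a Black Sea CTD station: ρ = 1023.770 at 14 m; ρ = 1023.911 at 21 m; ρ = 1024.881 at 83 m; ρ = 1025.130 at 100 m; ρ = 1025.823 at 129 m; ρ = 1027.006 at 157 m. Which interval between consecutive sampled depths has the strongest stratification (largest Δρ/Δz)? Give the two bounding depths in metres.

129–157 m

Compute the density gradient over each adjacent pair:
  14–21 m: Δρ/Δz = 0.141/7 = 0.020 kg m⁻⁴
  21–83 m: Δρ/Δz = 0.970/62 = 0.016 kg m⁻⁴
  83–100 m: Δρ/Δz = 0.249/17 = 0.015 kg m⁻⁴
  100–129 m: Δρ/Δz = 0.693/29 = 0.024 kg m⁻⁴
  129–157 m: Δρ/Δz = 1.183/28 = 0.042 kg m⁻⁴
The largest gradient is in the 129–157 m interval — the pycnocline.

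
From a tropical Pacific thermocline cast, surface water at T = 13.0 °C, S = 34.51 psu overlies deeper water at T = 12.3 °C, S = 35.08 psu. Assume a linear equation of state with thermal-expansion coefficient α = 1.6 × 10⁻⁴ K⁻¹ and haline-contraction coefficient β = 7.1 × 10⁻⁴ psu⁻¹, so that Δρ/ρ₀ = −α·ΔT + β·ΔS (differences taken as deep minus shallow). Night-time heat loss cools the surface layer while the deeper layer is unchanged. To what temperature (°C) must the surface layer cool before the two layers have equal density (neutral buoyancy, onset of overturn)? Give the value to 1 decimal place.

Neutral buoyancy requires Δρ = 0, i.e. −α(T_deep − T_surf′) + β(S_deep − S_surf) = 0.
T_surf′ = T_deep − (β/α)·ΔS = 12.3 − (7.1 × 10⁻⁴/1.6 × 10⁻⁴)·(+0.57) = 9.771 °C.
Cooling required: 13.0 − (9.771) = 3.229 °C.

9.8 °C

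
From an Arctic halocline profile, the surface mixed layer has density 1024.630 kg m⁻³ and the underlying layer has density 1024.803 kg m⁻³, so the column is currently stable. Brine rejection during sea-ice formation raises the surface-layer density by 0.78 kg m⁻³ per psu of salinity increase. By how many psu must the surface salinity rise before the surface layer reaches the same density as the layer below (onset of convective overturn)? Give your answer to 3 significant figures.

Density deficit of the surface layer: 1024.803 − 1024.630 = 0.173 kg m⁻³.
Required change = 0.173 / 0.78 = 0.222 psu.

0.222 psu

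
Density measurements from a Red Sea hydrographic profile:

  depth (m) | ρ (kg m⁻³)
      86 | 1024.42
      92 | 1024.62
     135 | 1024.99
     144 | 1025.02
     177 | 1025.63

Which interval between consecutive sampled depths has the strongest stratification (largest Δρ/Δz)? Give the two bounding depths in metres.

Compute the density gradient over each adjacent pair:
  86–92 m: Δρ/Δz = 0.20/6 = 0.033 kg m⁻⁴
  92–135 m: Δρ/Δz = 0.37/43 = 8.6 × 10⁻³ kg m⁻⁴
  135–144 m: Δρ/Δz = 0.03/9 = 3.3 × 10⁻³ kg m⁻⁴
  144–177 m: Δρ/Δz = 0.61/33 = 0.018 kg m⁻⁴
The largest gradient is in the 86–92 m interval — the pycnocline.

86–92 m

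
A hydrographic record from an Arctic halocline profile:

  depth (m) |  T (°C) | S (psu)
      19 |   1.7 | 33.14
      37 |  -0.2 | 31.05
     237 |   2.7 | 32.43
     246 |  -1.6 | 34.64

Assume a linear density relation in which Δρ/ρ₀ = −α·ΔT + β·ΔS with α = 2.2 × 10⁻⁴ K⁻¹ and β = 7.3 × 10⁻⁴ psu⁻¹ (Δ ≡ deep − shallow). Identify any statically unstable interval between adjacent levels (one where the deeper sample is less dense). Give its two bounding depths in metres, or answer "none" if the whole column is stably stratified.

Evaluate Δρ/ρ₀ = −αΔT + βΔS across each adjacent pair:
  19–37 m: −αΔT+βΔS = −(2.2 × 10⁻⁴)(-1.9)+(7.3 × 10⁻⁴)(-2.09) = -1.1 × 10⁻³ → UNSTABLE
  37–237 m: −αΔT+βΔS = −(2.2 × 10⁻⁴)(+2.9)+(7.3 × 10⁻⁴)(+1.38) = 3.7 × 10⁻⁴ → stable
  237–246 m: −αΔT+βΔS = −(2.2 × 10⁻⁴)(-4.3)+(7.3 × 10⁻⁴)(+2.21) = 2.6 × 10⁻³ → stable
The 19–37 m interval has Δρ < 0: lighter water underlies denser water.

19–37 m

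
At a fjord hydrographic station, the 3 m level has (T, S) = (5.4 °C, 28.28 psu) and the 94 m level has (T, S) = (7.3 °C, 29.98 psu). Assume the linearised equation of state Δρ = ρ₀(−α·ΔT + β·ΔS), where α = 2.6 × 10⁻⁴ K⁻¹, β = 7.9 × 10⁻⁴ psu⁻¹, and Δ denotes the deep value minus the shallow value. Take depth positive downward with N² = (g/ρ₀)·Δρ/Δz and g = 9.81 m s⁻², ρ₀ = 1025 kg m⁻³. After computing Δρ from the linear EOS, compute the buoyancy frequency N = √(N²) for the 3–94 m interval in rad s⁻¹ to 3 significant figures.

ΔT = +1.9 K, ΔS = +1.70 psu (deep − shallow).
Δρ/ρ₀ = −αΔT + βΔS = -4.94 × 10⁻⁴ + 1.343 × 10⁻³ = 8.49 × 10⁻⁴, so Δρ ≈ 0.8702 kg m⁻³.
N² = (g/ρ₀)·Δρ/Δz = g·(Δρ/ρ₀)/Δz = 9.81 × 8.49 × 10⁻⁴ / 91 = 9.1524 × 10⁻⁵ s⁻².
N = √(9.1524 × 10⁻⁵) = 9.5668 × 10⁻³ rad s⁻¹ ≈ 9.57 × 10⁻³ rad s⁻¹.

9.57 × 10⁻³ rad s⁻¹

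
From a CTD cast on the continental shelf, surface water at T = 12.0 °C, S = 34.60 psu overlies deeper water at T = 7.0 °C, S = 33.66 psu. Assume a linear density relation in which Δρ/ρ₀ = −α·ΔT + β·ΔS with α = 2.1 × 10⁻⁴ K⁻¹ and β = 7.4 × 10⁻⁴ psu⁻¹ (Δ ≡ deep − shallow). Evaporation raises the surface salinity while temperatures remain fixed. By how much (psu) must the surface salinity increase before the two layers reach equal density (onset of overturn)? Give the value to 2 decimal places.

0.48 psu

Neutral buoyancy requires −α(T_deep − T_surf) + β(S_deep − S_surf′) = 0.
S_surf′ = S_deep − (α/β)·ΔT = 33.66 − (2.1 × 10⁻⁴/7.4 × 10⁻⁴)·(-5.0) = 35.0789 psu.
Increase required: 35.0789 − 34.60 = 0.4789 psu.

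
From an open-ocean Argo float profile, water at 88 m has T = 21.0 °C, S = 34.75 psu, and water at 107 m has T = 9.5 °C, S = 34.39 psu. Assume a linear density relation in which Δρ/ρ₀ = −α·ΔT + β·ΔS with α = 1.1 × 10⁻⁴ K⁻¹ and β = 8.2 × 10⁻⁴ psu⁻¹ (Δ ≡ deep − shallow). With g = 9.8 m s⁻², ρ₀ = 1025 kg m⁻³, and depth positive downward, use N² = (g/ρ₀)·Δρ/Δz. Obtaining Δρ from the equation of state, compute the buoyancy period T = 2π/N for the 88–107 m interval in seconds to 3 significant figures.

281 s

ΔT = -11.5 K, ΔS = -0.36 psu (deep − shallow).
Δρ/ρ₀ = −αΔT + βΔS = 1.265 × 10⁻³ − 2.952 × 10⁻⁴ = 9.698 × 10⁻⁴, so Δρ ≈ 0.9940 kg m⁻³.
N² = (g/ρ₀)·Δρ/Δz = g·(Δρ/ρ₀)/Δz = 9.8 × 9.698 × 10⁻⁴ / 19 = 5.0021 × 10⁻⁴ s⁻².
N = √(5.0021 × 10⁻⁴) = 0.022365 rad s⁻¹ → T = 2π/N = 280.94 s ≈ 281 s.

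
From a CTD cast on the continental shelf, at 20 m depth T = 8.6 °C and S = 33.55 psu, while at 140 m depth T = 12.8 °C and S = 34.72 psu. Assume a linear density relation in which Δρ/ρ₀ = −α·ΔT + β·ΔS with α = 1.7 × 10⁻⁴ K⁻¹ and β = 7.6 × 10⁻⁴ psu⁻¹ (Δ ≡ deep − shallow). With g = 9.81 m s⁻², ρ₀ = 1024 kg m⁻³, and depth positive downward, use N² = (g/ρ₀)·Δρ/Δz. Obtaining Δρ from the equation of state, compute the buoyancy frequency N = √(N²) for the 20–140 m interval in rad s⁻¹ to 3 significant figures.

3.78 × 10⁻³ rad s⁻¹

ΔT = +4.2 K, ΔS = +1.17 psu (deep − shallow).
Δρ/ρ₀ = −αΔT + βΔS = -7.14 × 10⁻⁴ + 8.892 × 10⁻⁴ = 1.752 × 10⁻⁴, so Δρ ≈ 0.1794 kg m⁻³.
N² = (g/ρ₀)·Δρ/Δz = g·(Δρ/ρ₀)/Δz = 9.81 × 1.752 × 10⁻⁴ / 120 = 1.4323 × 10⁻⁵ s⁻².
N = √(1.4323 × 10⁻⁵) = 3.7846 × 10⁻³ rad s⁻¹ ≈ 3.78 × 10⁻³ rad s⁻¹.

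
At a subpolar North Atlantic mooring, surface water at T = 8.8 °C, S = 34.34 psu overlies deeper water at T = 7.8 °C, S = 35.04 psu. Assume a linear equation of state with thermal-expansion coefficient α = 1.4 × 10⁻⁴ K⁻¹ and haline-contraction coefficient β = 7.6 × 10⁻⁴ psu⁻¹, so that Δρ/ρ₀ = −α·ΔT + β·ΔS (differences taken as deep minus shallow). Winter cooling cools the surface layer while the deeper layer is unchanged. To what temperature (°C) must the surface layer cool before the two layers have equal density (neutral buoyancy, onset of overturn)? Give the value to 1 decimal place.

4.0 °C

Neutral buoyancy requires Δρ = 0, i.e. −α(T_deep − T_surf′) + β(S_deep − S_surf) = 0.
T_surf′ = T_deep − (β/α)·ΔS = 7.8 − (7.6 × 10⁻⁴/1.4 × 10⁻⁴)·(+0.70) = 4.000 °C.
Cooling required: 8.8 − (4.000) = 4.800 °C.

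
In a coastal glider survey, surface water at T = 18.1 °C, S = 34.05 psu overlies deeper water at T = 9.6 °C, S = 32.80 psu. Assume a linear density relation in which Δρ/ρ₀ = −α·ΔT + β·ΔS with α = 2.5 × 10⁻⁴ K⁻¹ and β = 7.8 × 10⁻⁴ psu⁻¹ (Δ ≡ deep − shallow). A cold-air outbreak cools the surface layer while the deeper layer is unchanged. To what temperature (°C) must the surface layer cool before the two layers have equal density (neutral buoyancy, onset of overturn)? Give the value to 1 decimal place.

13.5 °C

Neutral buoyancy requires Δρ = 0, i.e. −α(T_deep − T_surf′) + β(S_deep − S_surf) = 0.
T_surf′ = T_deep − (β/α)·ΔS = 9.6 − (7.8 × 10⁻⁴/2.5 × 10⁻⁴)·(-1.25) = 13.500 °C.
Cooling required: 18.1 − (13.500) = 4.600 °C.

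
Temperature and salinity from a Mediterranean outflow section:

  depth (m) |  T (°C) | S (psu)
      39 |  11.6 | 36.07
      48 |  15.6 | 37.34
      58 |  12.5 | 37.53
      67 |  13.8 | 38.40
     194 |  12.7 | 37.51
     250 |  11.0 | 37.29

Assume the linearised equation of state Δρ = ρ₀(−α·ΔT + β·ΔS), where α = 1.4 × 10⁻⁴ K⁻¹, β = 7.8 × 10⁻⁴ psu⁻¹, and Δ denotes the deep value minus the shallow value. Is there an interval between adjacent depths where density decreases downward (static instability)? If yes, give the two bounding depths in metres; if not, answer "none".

67–194 m

Evaluate Δρ/ρ₀ = −αΔT + βΔS across each adjacent pair:
  39–48 m: −αΔT+βΔS = −(1.4 × 10⁻⁴)(+4.0)+(7.8 × 10⁻⁴)(+1.27) = 4.3 × 10⁻⁴ → stable
  48–58 m: −αΔT+βΔS = −(1.4 × 10⁻⁴)(-3.1)+(7.8 × 10⁻⁴)(+0.19) = 5.8 × 10⁻⁴ → stable
  58–67 m: −αΔT+βΔS = −(1.4 × 10⁻⁴)(+1.3)+(7.8 × 10⁻⁴)(+0.87) = 5.0 × 10⁻⁴ → stable
  67–194 m: −αΔT+βΔS = −(1.4 × 10⁻⁴)(-1.1)+(7.8 × 10⁻⁴)(-0.89) = -5.4 × 10⁻⁴ → UNSTABLE
  194–250 m: −αΔT+βΔS = −(1.4 × 10⁻⁴)(-1.7)+(7.8 × 10⁻⁴)(-0.22) = 6.6 × 10⁻⁵ → stable
The 67–194 m interval has Δρ < 0: lighter water underlies denser water.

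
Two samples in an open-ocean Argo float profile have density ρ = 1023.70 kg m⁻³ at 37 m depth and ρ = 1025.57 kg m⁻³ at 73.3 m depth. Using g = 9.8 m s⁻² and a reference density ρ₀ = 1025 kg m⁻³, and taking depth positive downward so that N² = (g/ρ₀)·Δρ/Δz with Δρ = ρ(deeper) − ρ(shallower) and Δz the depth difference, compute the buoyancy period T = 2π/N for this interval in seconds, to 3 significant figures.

283 s

Δρ = 1025.57 − 1023.70 = 1.87 kg m⁻³ over Δz = 73.3 − 37 = 36.3 m.
N² = (9.8/1025) × (1.87/36.3) = 4.9254 × 10⁻⁴ s⁻².
N = √(4.9254 × 10⁻⁴) = 0.022193 rad s⁻¹, so T = 2π/N = 283.12 s ≈ 283 s.
Since Δρ > 0 the layer is stably stratified.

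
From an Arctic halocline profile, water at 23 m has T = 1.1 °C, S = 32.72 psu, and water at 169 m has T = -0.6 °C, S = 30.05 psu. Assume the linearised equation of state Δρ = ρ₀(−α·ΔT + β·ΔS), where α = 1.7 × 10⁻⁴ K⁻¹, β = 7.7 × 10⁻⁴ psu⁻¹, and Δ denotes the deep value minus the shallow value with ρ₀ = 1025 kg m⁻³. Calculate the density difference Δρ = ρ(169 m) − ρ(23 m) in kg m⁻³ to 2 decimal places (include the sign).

-1.81 kg m⁻³

ΔT = -1.7 K, ΔS = -2.67 psu (deep − shallow).
Δρ/ρ₀ = −(1.7 × 10⁻⁴)(-1.7) + (7.7 × 10⁻⁴)(-2.67) = -1.7669 × 10⁻³.
Δρ = 1025 × (-1.7669 × 10⁻³) = -1.81 kg m⁻³.
Negative Δρ: lighter below, statically unstable.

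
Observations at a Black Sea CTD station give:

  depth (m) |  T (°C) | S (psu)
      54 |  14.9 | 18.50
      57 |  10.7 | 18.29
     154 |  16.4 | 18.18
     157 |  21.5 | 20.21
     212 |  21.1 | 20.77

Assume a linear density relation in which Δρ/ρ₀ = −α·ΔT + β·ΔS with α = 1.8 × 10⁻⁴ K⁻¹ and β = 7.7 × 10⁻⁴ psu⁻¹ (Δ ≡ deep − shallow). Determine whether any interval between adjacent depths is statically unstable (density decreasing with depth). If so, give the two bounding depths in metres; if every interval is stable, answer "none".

Evaluate Δρ/ρ₀ = −αΔT + βΔS across each adjacent pair:
  54–57 m: −αΔT+βΔS = −(1.8 × 10⁻⁴)(-4.2)+(7.7 × 10⁻⁴)(-0.21) = 5.9 × 10⁻⁴ → stable
  57–154 m: −αΔT+βΔS = −(1.8 × 10⁻⁴)(+5.7)+(7.7 × 10⁻⁴)(-0.11) = -1.1 × 10⁻³ → UNSTABLE
  154–157 m: −αΔT+βΔS = −(1.8 × 10⁻⁴)(+5.1)+(7.7 × 10⁻⁴)(+2.03) = 6.5 × 10⁻⁴ → stable
  157–212 m: −αΔT+βΔS = −(1.8 × 10⁻⁴)(-0.4)+(7.7 × 10⁻⁴)(+0.56) = 5.0 × 10⁻⁴ → stable
The 57–154 m interval has Δρ < 0: lighter water underlies denser water.

57–154 m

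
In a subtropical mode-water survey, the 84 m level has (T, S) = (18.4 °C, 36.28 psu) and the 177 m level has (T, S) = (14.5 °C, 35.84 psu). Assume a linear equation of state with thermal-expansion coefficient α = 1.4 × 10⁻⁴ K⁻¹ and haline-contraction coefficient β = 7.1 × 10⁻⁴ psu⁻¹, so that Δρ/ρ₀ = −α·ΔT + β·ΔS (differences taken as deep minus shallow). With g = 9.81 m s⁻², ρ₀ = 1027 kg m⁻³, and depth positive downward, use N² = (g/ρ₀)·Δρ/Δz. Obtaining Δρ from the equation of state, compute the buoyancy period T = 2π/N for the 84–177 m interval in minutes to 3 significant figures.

ΔT = -3.9 K, ΔS = -0.44 psu (deep − shallow).
Δρ/ρ₀ = −αΔT + βΔS = 5.46 × 10⁻⁴ − 3.124 × 10⁻⁴ = 2.336 × 10⁻⁴, so Δρ ≈ 0.2399 kg m⁻³.
N² = (g/ρ₀)·Δρ/Δz = g·(Δρ/ρ₀)/Δz = 9.81 × 2.336 × 10⁻⁴ / 93 = 2.4641 × 10⁻⁵ s⁻².
N = √(2.4641 × 10⁻⁵) = 4.9640 × 10⁻³ rad s⁻¹ → T = 2π/N = 1.2658 × 10³ s = 21.097 min ≈ 21.1 min.

21.1 min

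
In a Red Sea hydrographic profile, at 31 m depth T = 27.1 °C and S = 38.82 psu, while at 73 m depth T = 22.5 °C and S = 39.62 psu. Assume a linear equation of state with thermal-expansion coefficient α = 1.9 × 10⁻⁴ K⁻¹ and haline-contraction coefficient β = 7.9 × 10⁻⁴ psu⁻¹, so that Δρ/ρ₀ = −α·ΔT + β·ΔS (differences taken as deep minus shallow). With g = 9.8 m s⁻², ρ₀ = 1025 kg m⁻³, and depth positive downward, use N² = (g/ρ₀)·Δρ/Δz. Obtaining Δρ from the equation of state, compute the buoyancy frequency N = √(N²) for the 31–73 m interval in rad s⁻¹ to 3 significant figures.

ΔT = -4.6 K, ΔS = +0.80 psu (deep − shallow).
Δρ/ρ₀ = −αΔT + βΔS = 8.74 × 10⁻⁴ + 6.32 × 10⁻⁴ = 1.506 × 10⁻³, so Δρ ≈ 1.544 kg m⁻³.
N² = (g/ρ₀)·Δρ/Δz = g·(Δρ/ρ₀)/Δz = 9.8 × 1.506 × 10⁻³ / 42 = 3.5140 × 10⁻⁴ s⁻².
N = √(3.5140 × 10⁻⁴) = 0.018746 rad s⁻¹ ≈ 0.0187 rad s⁻¹.

0.0187 rad s⁻¹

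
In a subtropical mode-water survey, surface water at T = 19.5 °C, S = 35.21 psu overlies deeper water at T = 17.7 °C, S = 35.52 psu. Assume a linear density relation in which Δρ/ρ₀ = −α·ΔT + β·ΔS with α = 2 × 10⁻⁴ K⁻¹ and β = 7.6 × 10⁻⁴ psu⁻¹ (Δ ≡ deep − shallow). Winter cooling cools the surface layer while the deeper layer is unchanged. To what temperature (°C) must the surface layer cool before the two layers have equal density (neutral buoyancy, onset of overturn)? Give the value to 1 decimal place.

Neutral buoyancy requires Δρ = 0, i.e. −α(T_deep − T_surf′) + β(S_deep − S_surf) = 0.
T_surf′ = T_deep − (β/α)·ΔS = 17.7 − (7.6 × 10⁻⁴/2 × 10⁻⁴)·(+0.31) = 16.522 °C.
Cooling required: 19.5 − (16.522) = 2.978 °C.

16.5 °C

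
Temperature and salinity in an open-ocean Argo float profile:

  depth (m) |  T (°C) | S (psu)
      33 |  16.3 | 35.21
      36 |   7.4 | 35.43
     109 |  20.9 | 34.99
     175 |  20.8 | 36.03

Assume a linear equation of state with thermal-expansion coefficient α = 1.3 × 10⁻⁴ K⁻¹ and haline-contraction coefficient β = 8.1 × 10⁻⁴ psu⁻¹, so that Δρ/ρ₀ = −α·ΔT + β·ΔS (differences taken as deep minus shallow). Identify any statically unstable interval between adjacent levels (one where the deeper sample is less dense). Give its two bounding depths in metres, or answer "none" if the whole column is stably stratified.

Evaluate Δρ/ρ₀ = −αΔT + βΔS across each adjacent pair:
  33–36 m: −αΔT+βΔS = −(1.3 × 10⁻⁴)(-8.9)+(8.1 × 10⁻⁴)(+0.22) = 1.3 × 10⁻³ → stable
  36–109 m: −αΔT+βΔS = −(1.3 × 10⁻⁴)(+13.5)+(8.1 × 10⁻⁴)(-0.44) = -2.1 × 10⁻³ → UNSTABLE
  109–175 m: −αΔT+βΔS = −(1.3 × 10⁻⁴)(-0.1)+(8.1 × 10⁻⁴)(+1.04) = 8.6 × 10⁻⁴ → stable
The 36–109 m interval has Δρ < 0: lighter water underlies denser water.

36–109 m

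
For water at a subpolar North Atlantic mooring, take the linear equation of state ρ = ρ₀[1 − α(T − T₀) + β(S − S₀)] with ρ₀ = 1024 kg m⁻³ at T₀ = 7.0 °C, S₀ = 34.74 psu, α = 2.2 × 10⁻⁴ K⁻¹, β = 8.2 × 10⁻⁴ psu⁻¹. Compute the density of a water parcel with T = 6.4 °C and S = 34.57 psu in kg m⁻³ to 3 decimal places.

1023.992 kg m⁻³

T − T₀ = -0.6 K, S − S₀ = -0.17 psu.
Bracket = 1 − α·(-0.6) + β·(-0.17) = 1 + (-7.40 × 10⁻⁶) = 0.9999926.
ρ = 1024 × 0.9999926 = 1023.992 kg m⁻³.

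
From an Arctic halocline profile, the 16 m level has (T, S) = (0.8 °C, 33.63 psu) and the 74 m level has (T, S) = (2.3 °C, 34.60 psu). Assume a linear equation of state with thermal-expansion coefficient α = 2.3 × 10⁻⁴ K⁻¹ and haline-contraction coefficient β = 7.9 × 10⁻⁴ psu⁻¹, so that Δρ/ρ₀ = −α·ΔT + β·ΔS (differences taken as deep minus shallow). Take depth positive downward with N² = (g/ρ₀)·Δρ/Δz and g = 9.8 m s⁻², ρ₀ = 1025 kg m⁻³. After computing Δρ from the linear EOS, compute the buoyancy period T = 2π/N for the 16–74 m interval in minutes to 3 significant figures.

12.4 min

ΔT = +1.5 K, ΔS = +0.97 psu (deep − shallow).
Δρ/ρ₀ = −αΔT + βΔS = -3.45 × 10⁻⁴ + 7.663 × 10⁻⁴ = 4.213 × 10⁻⁴, so Δρ ≈ 0.4318 kg m⁻³.
N² = (g/ρ₀)·Δρ/Δz = g·(Δρ/ρ₀)/Δz = 9.8 × 4.213 × 10⁻⁴ / 58 = 7.1185 × 10⁻⁵ s⁻².
N = √(7.1185 × 10⁻⁵) = 8.4371 × 10⁻³ rad s⁻¹ → T = 2π/N = 744.71 s = 12.412 min ≈ 12.4 min.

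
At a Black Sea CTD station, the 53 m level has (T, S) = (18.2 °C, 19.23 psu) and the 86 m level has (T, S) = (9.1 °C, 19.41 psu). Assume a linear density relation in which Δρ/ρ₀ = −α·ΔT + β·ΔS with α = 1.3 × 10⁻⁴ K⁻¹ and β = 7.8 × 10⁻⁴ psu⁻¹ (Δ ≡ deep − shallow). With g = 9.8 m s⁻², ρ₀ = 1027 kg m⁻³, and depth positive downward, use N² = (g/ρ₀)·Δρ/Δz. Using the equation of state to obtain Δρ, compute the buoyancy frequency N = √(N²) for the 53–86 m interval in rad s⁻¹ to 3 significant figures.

ΔT = -9.1 K, ΔS = +0.18 psu (deep − shallow).
Δρ/ρ₀ = −αΔT + βΔS = 1.183 × 10⁻³ + 1.404 × 10⁻⁴ = 1.3234 × 10⁻³, so Δρ ≈ 1.359 kg m⁻³.
N² = (g/ρ₀)·Δρ/Δz = g·(Δρ/ρ₀)/Δz = 9.8 × 1.3234 × 10⁻³ / 33 = 3.9301 × 10⁻⁴ s⁻².
N = √(3.9301 × 10⁻⁴) = 0.019824 rad s⁻¹ ≈ 0.0198 rad s⁻¹.

0.0198 rad s⁻¹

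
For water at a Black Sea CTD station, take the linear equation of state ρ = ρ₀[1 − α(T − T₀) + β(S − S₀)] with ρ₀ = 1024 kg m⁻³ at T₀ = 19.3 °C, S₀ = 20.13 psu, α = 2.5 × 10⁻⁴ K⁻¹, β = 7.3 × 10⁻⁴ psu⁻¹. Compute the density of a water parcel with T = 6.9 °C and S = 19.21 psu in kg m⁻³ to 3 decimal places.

T − T₀ = -12.4 K, S − S₀ = -0.92 psu.
Bracket = 1 − α·(-12.4) + β·(-0.92) = 1 + (2.4284 × 10⁻³) = 1.0024284.
ρ = 1024 × 1.0024284 = 1026.487 kg m⁻³.

1026.487 kg m⁻³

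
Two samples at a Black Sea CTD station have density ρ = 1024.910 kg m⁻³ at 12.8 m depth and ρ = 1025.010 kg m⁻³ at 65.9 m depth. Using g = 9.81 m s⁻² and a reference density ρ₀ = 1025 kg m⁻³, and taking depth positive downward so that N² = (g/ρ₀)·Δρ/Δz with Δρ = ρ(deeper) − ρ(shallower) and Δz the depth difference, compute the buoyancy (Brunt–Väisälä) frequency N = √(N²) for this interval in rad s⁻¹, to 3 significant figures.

4.25 × 10⁻³ rad s⁻¹

Δρ = 1025.010 − 1024.910 = 0.100 kg m⁻³ over Δz = 65.9 − 12.8 = 53.1 m.
N² = (9.81/1025) × (0.100/53.1) = 1.8024 × 10⁻⁵ s⁻².
N = √(1.8024 × 10⁻⁵) = 4.2455 × 10⁻³ rad s⁻¹ ≈ 4.25 × 10⁻³ rad s⁻¹.
A positive N² confirms static stability across the interval.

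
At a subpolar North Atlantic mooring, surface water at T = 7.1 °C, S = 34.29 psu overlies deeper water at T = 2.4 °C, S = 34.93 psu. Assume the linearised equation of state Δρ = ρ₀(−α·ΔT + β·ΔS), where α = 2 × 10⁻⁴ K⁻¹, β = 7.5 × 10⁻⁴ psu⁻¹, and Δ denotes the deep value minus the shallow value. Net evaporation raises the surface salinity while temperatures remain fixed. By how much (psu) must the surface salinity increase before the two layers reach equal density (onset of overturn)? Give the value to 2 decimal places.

Neutral buoyancy requires −α(T_deep − T_surf) + β(S_deep − S_surf′) = 0.
S_surf′ = S_deep − (α/β)·ΔT = 34.93 − (2 × 10⁻⁴/7.5 × 10⁻⁴)·(-4.7) = 36.1833 psu.
Increase required: 36.1833 − 34.29 = 1.8933 psu.

1.89 psu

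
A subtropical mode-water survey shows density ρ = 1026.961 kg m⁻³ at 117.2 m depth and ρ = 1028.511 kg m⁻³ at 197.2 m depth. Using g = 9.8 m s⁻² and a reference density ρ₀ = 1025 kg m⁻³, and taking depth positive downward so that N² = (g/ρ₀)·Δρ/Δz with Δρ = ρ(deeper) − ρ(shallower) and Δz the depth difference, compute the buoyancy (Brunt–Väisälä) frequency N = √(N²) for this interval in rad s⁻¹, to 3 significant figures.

Δρ = 1028.511 − 1026.961 = 1.550 kg m⁻³ over Δz = 197.2 − 117.2 = 80 m.
N² = (9.8/1025) × (1.550/80) = 1.8524 × 10⁻⁴ s⁻².
N = √(1.8524 × 10⁻⁴) = 0.013610 rad s⁻¹ ≈ 0.0136 rad s⁻¹.

0.0136 rad s⁻¹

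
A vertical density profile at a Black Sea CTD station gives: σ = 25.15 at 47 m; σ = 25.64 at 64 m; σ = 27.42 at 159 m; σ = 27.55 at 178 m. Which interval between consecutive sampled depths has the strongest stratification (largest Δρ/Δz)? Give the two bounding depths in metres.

Compute the density gradient over each adjacent pair:
  47–64 m: Δρ/Δz = 0.49/17 = 0.029 kg m⁻⁴
  64–159 m: Δρ/Δz = 1.78/95 = 0.019 kg m⁻⁴
  159–178 m: Δρ/Δz = 0.13/19 = 6.8 × 10⁻³ kg m⁻⁴
The largest gradient is in the 47–64 m interval — the pycnocline.

47–64 m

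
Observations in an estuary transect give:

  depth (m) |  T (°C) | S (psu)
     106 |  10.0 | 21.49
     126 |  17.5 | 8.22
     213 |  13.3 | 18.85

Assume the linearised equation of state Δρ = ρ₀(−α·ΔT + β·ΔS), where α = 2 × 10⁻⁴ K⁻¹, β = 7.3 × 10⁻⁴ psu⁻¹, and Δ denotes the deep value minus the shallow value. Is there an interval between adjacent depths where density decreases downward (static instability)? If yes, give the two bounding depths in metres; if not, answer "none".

106–126 m

Evaluate Δρ/ρ₀ = −αΔT + βΔS across each adjacent pair:
  106–126 m: −αΔT+βΔS = −(2 × 10⁻⁴)(+7.5)+(7.3 × 10⁻⁴)(-13.27) = -0.011 → UNSTABLE
  126–213 m: −αΔT+βΔS = −(2 × 10⁻⁴)(-4.2)+(7.3 × 10⁻⁴)(+10.63) = 8.6 × 10⁻³ → stable
The 106–126 m interval has Δρ < 0: lighter water underlies denser water.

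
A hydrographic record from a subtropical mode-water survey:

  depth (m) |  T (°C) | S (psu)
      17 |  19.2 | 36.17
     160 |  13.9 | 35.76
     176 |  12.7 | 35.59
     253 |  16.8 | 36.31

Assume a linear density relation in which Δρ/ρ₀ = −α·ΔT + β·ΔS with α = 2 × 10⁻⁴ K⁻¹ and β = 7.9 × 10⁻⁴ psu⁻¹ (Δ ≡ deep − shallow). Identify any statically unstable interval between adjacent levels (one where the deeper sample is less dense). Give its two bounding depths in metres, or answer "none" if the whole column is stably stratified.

176–253 m

Evaluate Δρ/ρ₀ = −αΔT + βΔS across each adjacent pair:
  17–160 m: −αΔT+βΔS = −(2 × 10⁻⁴)(-5.3)+(7.9 × 10⁻⁴)(-0.41) = 7.4 × 10⁻⁴ → stable
  160–176 m: −αΔT+βΔS = −(2 × 10⁻⁴)(-1.2)+(7.9 × 10⁻⁴)(-0.17) = 1.1 × 10⁻⁴ → stable
  176–253 m: −αΔT+βΔS = −(2 × 10⁻⁴)(+4.1)+(7.9 × 10⁻⁴)(+0.72) = -2.5 × 10⁻⁴ → UNSTABLE
The 176–253 m interval has Δρ < 0: lighter water underlies denser water.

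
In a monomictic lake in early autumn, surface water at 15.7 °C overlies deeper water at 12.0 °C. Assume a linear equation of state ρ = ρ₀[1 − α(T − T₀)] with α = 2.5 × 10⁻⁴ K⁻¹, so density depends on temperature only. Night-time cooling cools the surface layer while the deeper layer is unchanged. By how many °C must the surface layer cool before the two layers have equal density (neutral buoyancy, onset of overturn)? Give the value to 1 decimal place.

3.7 °C

With temperature the only control, equal density requires T_surf′ = T_deep.
T_surf′ = 12.0 °C.
Cooling required: 15.7 − 12.0 = 3.7 °C.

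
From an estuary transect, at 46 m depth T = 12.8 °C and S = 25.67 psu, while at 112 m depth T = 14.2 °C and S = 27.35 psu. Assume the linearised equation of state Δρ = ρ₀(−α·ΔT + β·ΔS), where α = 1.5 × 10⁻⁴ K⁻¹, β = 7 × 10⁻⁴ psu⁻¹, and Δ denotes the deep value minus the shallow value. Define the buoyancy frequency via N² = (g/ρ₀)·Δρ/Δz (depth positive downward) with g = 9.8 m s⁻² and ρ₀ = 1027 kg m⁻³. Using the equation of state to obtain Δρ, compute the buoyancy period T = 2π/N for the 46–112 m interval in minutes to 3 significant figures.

ΔT = +1.4 K, ΔS = +1.68 psu (deep − shallow).
Δρ/ρ₀ = −αΔT + βΔS = -2.10 × 10⁻⁴ + 1.176 × 10⁻³ = 9.66 × 10⁻⁴, so Δρ ≈ 0.9921 kg m⁻³.
N² = (g/ρ₀)·Δρ/Δz = g·(Δρ/ρ₀)/Δz = 9.8 × 9.66 × 10⁻⁴ / 66 = 1.4344 × 10⁻⁴ s⁻².
N = √(1.4344 × 10⁻⁴) = 0.011977 rad s⁻¹ → T = 2π/N = 524.60 s = 8.7433 min ≈ 8.74 min.

8.74 min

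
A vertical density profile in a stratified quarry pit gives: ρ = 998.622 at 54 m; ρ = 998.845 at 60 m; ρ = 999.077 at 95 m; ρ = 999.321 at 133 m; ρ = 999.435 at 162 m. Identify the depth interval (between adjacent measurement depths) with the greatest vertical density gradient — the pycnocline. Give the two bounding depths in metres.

54–60 m

Compute the density gradient over each adjacent pair:
  54–60 m: Δρ/Δz = 0.223/6 = 0.037 kg m⁻⁴
  60–95 m: Δρ/Δz = 0.232/35 = 6.6 × 10⁻³ kg m⁻⁴
  95–133 m: Δρ/Δz = 0.244/38 = 6.4 × 10⁻³ kg m⁻⁴
  133–162 m: Δρ/Δz = 0.114/29 = 3.9 × 10⁻³ kg m⁻⁴
The largest gradient is in the 54–60 m interval — the pycnocline.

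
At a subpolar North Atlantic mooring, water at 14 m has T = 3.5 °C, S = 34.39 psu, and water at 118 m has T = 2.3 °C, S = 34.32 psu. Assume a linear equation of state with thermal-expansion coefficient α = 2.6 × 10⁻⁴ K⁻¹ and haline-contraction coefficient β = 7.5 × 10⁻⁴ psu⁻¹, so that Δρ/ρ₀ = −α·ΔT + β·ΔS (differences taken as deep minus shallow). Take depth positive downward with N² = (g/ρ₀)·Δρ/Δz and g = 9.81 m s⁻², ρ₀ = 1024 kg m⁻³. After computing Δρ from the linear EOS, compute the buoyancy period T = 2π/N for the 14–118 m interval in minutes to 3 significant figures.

ΔT = -1.2 K, ΔS = -0.07 psu (deep − shallow).
Δρ/ρ₀ = −αΔT + βΔS = 3.12 × 10⁻⁴ − 5.25 × 10⁻⁵ = 2.595 × 10⁻⁴, so Δρ ≈ 0.2657 kg m⁻³.
N² = (g/ρ₀)·Δρ/Δz = g·(Δρ/ρ₀)/Δz = 9.81 × 2.595 × 10⁻⁴ / 104 = 2.4478 × 10⁻⁵ s⁻².
N = √(2.4478 × 10⁻⁵) = 4.9475 × 10⁻³ rad s⁻¹ → T = 2π/N = 1.2700 × 10³ s = 21.167 min ≈ 21.2 min.

21.2 min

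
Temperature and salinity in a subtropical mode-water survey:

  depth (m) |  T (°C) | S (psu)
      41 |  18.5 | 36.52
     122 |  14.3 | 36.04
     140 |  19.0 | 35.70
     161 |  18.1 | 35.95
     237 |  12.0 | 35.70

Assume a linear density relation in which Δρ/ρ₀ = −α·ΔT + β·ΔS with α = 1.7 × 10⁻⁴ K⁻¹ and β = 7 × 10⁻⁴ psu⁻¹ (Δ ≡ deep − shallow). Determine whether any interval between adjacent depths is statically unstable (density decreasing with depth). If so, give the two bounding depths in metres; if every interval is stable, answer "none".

Evaluate Δρ/ρ₀ = −αΔT + βΔS across each adjacent pair:
  41–122 m: −αΔT+βΔS = −(1.7 × 10⁻⁴)(-4.2)+(7 × 10⁻⁴)(-0.48) = 3.8 × 10⁻⁴ → stable
  122–140 m: −αΔT+βΔS = −(1.7 × 10⁻⁴)(+4.7)+(7 × 10⁻⁴)(-0.34) = -1.0 × 10⁻³ → UNSTABLE
  140–161 m: −αΔT+βΔS = −(1.7 × 10⁻⁴)(-0.9)+(7 × 10⁻⁴)(+0.25) = 3.3 × 10⁻⁴ → stable
  161–237 m: −αΔT+βΔS = −(1.7 × 10⁻⁴)(-6.1)+(7 × 10⁻⁴)(-0.25) = 8.6 × 10⁻⁴ → stable
The 122–140 m interval has Δρ < 0: lighter water underlies denser water.

122–140 m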